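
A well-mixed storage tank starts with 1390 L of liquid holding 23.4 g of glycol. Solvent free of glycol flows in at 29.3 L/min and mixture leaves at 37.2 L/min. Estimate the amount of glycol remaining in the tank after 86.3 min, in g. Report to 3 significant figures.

Total volume: dV/dt = Q_in − Q_out = -7.9000 L/min, so V(t) = 1390 − 7.9000 t and V(86.3) = 708.23 L.
Solute balance: dm/dt = 0 − Q_out C = −Q_out m/V(t).
dm/m = −Q_out dt/(V₀ − 7.9000 t); integrating gives ln(m/m₀) = −(Q_out/(Q_in−Q_out)) ln(V/V₀).
m = m₀ (V₀/V)^(Q_out/(Q_in−Q_out)) = 23.4 × (1390/708.23)^(-4.7089) = 0.97785 g.

0.978 g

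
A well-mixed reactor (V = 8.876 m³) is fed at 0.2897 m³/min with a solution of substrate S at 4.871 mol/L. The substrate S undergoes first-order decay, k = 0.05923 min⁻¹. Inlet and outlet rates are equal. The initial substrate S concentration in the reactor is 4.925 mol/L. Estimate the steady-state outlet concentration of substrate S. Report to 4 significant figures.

1.731 mol/L

Species balance: V dC/dt = Q C_in − Q C − k V C.
At steady state: 0 = Q C_in − (Q + kV) C_ss, so C_ss = Q C_in/(Q + kV).
C_ss = 0.2897·4.871/(0.2897 + 0.05923·8.876) = 1.41113/0.815425 = 1.73054 mol/L.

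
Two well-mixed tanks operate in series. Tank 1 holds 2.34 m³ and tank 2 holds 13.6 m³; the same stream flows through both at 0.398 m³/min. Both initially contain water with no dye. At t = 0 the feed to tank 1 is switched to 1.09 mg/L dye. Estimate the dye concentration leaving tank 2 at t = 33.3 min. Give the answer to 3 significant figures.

0.594 mg/L

Each tank obeys Vᵢ dCᵢ/dt = Q(Cᵢ₋₁ − Cᵢ), so τᵢ = Vᵢ/Q.
τ₁ = 2.34/0.398 = 5.8794 min; τ₂ = 13.6/0.398 = 34.171 min.
Tank 1: C₁ = C_in(1 − e^(−t/τ₁)). Tank 2 (τ₁ ≠ τ₂): C₂ = C_in[1 − (τ₁ e^(−t/τ₁) − τ₂ e^(−t/τ₂))/(τ₁ − τ₂)].
At t = 33.3: e^(−t/τ₁) = 0.0034691, e^(−t/τ₂) = 0.37738.
C₂ = 1.09·[1 − (5.8794·0.0034691 − 34.171·0.37738)/(-28.291)] = 1.09·0.54492 = 0.59396 mg/L.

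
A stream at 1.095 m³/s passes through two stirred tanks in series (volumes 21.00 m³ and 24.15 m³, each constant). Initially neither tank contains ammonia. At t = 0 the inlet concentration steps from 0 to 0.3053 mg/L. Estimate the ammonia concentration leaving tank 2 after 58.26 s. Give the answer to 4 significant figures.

0.2361 mg/L

Species balance on tank i: dCᵢ/dt = (Cᵢ₋₁ − Cᵢ)/τᵢ with τᵢ = Vᵢ/Q.
τ₁ = 21.00/1.095 = 19.1781 s; τ₂ = 24.15/1.095 = 22.0548 s.
Tank 1: C₁ = C_in(1 − e^(−t/τ₁)). Tank 2 (τ₁ ≠ τ₂): C₂ = C_in[1 − (τ₁ e^(−t/τ₁) − τ₂ e^(−t/τ₂))/(τ₁ − τ₂)].
At t = 58.26: e^(−t/τ₁) = 0.0479382, e^(−t/τ₂) = 0.0712470.
C₂ = 0.3053·[1 − (19.1781·0.0479382 − 22.0548·0.0712470)/(-2.87671)] = 0.3053·0.773361 = 0.236107 mg/L.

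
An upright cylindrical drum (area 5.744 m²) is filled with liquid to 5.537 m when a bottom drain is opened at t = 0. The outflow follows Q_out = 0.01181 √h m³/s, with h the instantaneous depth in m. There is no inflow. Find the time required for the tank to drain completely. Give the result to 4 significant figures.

2289 s

Unsteady balance on liquid volume: A dh/dt = −0.01181 √h.
Separate and integrate: 2(√h − √h₀) = −(0.01181/A) t.
Set h = 0: 2√h₀ = (0.01181/A) t_empty ⇒ t_empty = 2A√h₀/0.01181.
t_empty = 2·5.744·√5.537/0.01181 = 11.4880·2.35308/0.01181 = 2288.93 s.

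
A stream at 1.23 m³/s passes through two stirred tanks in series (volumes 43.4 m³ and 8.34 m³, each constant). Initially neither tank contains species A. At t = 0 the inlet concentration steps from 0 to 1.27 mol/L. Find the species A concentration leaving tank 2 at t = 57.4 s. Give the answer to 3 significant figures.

0.961 mol/L

Species balance on tank i: dCᵢ/dt = (Cᵢ₋₁ − Cᵢ)/τᵢ with τᵢ = Vᵢ/Q.
τ₁ = 43.4/1.23 = 35.285 s; τ₂ = 8.34/1.23 = 6.7805 s.
Solving the cascade with C₁(0)=C₂(0)=0 gives C₂(t) = C_in[1 − (τ₁ e^(−t/τ₁) − τ₂ e^(−t/τ₂))/(τ₁ − τ₂)].
At t = 57.4: e^(−t/τ₁) = 0.19656, e^(−t/τ₂) = 0.00021062.
C₂ = 1.27·[1 − (35.285·0.19656 − 6.7805·0.00021062)/(28.504)] = 1.27·0.75673 = 0.96105 mol/L.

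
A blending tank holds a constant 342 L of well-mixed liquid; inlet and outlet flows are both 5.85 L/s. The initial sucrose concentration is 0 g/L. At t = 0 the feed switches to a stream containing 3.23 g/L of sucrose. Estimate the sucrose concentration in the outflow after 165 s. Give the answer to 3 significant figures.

Mass balance on the solute (V constant): V dC/dt = Q(C_in − C).
So dC/dt = (C_in − C)/τ with τ = V/Q = 342/5.85 = 58.462 s.
Solution: C(t) = C_in + (C₀ − C_in) e^(−t/τ).
C(165) = 3.23 + (0 − 3.23)·e^(−165/58.462) = 3.23 + (-3.2300)·0.059465 = 3.0379 g/L.

3.04 g/L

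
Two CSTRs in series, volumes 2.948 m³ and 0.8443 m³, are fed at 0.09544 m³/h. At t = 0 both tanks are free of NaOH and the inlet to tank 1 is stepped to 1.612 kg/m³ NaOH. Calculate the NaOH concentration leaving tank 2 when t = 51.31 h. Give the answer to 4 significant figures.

1.185 kg/m³

Each tank obeys Vᵢ dCᵢ/dt = Q(Cᵢ₋₁ − Cᵢ), so τᵢ = Vᵢ/Q.
τ₁ = 2.948/0.09544 = 30.8885 h; τ₂ = 0.8443/0.09544 = 8.84640 h.
Solving the cascade with C₁(0)=C₂(0)=0 gives C₂(t) = C_in[1 − (τ₁ e^(−t/τ₁) − τ₂ e^(−t/τ₂))/(τ₁ − τ₂)].
At t = 51.31: e^(−t/τ₁) = 0.189923, e^(−t/τ₂) = 0.00302724.
C₂ = 1.612·[1 − (30.8885·0.189923 − 8.84640·0.00302724)/(22.0421)] = 1.612·0.735068 = 1.18493 kg/m³.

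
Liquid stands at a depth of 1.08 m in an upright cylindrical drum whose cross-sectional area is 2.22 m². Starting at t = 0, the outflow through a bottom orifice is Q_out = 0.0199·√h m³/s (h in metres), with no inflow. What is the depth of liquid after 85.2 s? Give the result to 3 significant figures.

0.432 m

A dh/dt = −Q_out = −0.0199 √h.
Separate and integrate: 2(√h − √h₀) = −(0.0199/A) t.
√h = √1.08 − 0.0199·85.2/(2·2.22) = 1.0392 − 0.38186 = 0.65737.
h = 0.65737² = 0.43213 m.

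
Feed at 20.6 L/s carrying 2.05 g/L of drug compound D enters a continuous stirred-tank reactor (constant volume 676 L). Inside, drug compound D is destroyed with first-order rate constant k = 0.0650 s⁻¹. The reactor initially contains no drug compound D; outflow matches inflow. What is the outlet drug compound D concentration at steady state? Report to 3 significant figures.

Species balance: V dC/dt = Q C_in − Q C − k V C.
At steady state: 0 = Q C_in − (Q + kV) C_ss, so C_ss = Q C_in/(Q + kV).
C_ss = 20.6·2.05/(20.6 + 0.0650·676) = 42.230/64.540 = 0.65432 g/L.

0.654 g/L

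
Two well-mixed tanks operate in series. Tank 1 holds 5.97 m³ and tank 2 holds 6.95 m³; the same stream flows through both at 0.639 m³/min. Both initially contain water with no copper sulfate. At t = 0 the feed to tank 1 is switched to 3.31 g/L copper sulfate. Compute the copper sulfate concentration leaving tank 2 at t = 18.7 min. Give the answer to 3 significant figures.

Time constants: τᵢ = Vᵢ/Q for each well-mixed tank.
τ₁ = 5.97/0.639 = 9.3427 min; τ₂ = 6.95/0.639 = 10.876 min.
Tank 1: C₁ = C_in(1 − e^(−t/τ₁)). Tank 2 (τ₁ ≠ τ₂): C₂ = C_in[1 − (τ₁ e^(−t/τ₁) − τ₂ e^(−t/τ₂))/(τ₁ − τ₂)].
At t = 18.7: e^(−t/τ₁) = 0.13512, e^(−t/τ₂) = 0.17919.
C₂ = 3.31·[1 − (9.3427·0.13512 − 10.876·0.17919)/(-1.5336)] = 3.31·0.55239 = 1.8284 g/L.

1.83 g/L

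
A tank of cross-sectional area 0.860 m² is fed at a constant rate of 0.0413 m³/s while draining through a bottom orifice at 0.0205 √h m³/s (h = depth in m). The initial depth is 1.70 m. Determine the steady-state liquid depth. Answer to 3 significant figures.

4.06 m

Accumulation of liquid (constant cross-section A): A dh/dt = Q_in − 0.0205 √h. At steady state dh/dt = 0:
Q_in = 0.0205 √h_ss ⇒ √h_ss = 0.0413/0.0205 = 2.0146.
h_ss = 2.0146² = 4.0588 m. (Since h₀ = 1.70 m < h_ss, the level will rise toward this value.)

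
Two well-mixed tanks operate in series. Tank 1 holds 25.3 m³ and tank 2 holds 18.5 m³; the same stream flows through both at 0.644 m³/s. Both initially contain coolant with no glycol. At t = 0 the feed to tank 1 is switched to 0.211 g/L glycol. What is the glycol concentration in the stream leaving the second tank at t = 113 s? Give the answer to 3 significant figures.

Species balance on tank i: dCᵢ/dt = (Cᵢ₋₁ − Cᵢ)/τᵢ with τᵢ = Vᵢ/Q.
τ₁ = 25.3/0.644 = 39.286 s; τ₂ = 18.5/0.644 = 28.727 s.
Solving the cascade with C₁(0)=C₂(0)=0 gives C₂(t) = C_in[1 − (τ₁ e^(−t/τ₁) − τ₂ e^(−t/τ₂))/(τ₁ − τ₂)].
At t = 113: e^(−t/τ₁) = 0.056339, e^(−t/τ₂) = 0.019573.
C₂ = 0.211·[1 − (39.286·0.056339 − 28.727·0.019573)/(10.559)] = 0.211·0.84363 = 0.17801 g/L.

0.178 g/L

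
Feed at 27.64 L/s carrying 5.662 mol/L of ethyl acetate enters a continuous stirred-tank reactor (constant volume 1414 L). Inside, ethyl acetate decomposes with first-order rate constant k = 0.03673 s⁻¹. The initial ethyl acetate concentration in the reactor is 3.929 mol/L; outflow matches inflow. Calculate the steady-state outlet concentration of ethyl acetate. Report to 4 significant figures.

1.967 mol/L

V dC/dt = Q(C_in − C) − k V C.
At steady state: 0 = Q C_in − (Q + kV) C_ss, so C_ss = Q C_in/(Q + kV).
C_ss = 27.64·5.662/(27.64 + 0.03673·1414) = 156.498/79.5762 = 1.96664 mol/L.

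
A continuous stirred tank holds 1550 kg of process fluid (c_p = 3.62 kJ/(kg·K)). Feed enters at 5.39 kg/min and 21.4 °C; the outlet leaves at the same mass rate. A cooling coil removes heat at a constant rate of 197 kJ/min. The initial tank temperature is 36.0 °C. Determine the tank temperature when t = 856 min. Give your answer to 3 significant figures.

First-law balance (no shaft work): M c_p dT/dt = ṁ c_p (T_in − T) − 197.
Rearrange: dT/dt = (T_ss − T)/τ with τ = M/ṁ = 287.57 min and T_ss = T_in − Q̇/(ṁ c_p) = 11.304 °C.
Solution: T(t) = T_ss + (T₀ − T_ss) e^(−t/τ).
T(856) = 11.304 + (24.696)·e^(−856/287.57) = 11.304 + (24.696)·0.050962 = 12.562 °C.

12.6 °C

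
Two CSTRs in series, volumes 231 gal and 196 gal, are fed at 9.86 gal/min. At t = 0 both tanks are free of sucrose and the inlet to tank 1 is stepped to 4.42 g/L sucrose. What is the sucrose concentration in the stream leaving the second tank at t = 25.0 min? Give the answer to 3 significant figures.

Time constants: τᵢ = Vᵢ/Q for each well-mixed tank.
τ₁ = 231/9.86 = 23.428 min; τ₂ = 196/9.86 = 19.878 min.
Solving the cascade with C₁(0)=C₂(0)=0 gives C₂(t) = C_in[1 − (τ₁ e^(−t/τ₁) − τ₂ e^(−t/τ₂))/(τ₁ − τ₂)].
At t = 25.0: e^(−t/τ₁) = 0.34400, e^(−t/τ₂) = 0.28432.
C₂ = 4.42·[1 − (23.428·0.34400 − 19.878·0.28432)/(3.5497)] = 4.42·0.32176 = 1.4222 g/L.

1.42 g/L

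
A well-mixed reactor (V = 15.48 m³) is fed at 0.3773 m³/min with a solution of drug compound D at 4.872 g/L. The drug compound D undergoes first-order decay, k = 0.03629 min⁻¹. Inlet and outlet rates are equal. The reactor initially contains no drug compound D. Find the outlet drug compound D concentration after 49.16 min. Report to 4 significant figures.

1.858 g/L

Accumulation = in − out − consumed: V dC/dt = Q C_in − Q C − k V C.
This is linear with rate a = Q/V + k = 0.0606634 min⁻¹.
C_ss = Q C_in/(Q + kV) = 1.95748 g/L; C(t) = C_ss + (C₀ − C_ss) e^(−a t).
C(49.16) = 1.95748 + (-1.95748)·e^(−0.0606634·49.16) = 1.95748 + (-1.95748)·0.0506806 = 1.85827 g/L.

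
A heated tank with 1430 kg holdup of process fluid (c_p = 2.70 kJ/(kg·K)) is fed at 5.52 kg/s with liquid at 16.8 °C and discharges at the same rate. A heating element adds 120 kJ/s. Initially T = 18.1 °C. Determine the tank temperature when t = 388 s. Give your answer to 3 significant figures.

23.3 °C

M c_p dT/dt = ṁ c_p (T_in − T) + Q̇.
τ = M/ṁ = 259.06 s; T_ss = T_in + Q̇/(ṁ c_p) = 16.8 + 120/(5.52·2.70) = 24.852 °C.
Solution: T(t) = T_ss + (T₀ − T_ss) e^(−t/τ).
T(388) = 24.852 + (-6.7515)·e^(−388/259.06) = 24.852 + (-6.7515)·0.22364 = 23.342 °C.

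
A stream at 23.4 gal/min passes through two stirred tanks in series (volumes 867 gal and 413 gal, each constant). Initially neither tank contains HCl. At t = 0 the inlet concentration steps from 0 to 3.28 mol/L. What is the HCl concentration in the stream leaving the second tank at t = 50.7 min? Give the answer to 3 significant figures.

Time constants: τᵢ = Vᵢ/Q for each well-mixed tank.
τ₁ = 867/23.4 = 37.051 min; τ₂ = 413/23.4 = 17.650 min.
Solving the cascade with C₁(0)=C₂(0)=0 gives C₂(t) = C_in[1 − (τ₁ e^(−t/τ₁) − τ₂ e^(−t/τ₂))/(τ₁ − τ₂)].
At t = 50.7: e^(−t/τ₁) = 0.25452, e^(−t/τ₂) = 0.056552.
C₂ = 3.28·[1 − (37.051·0.25452 − 17.650·0.056552)/(19.402)] = 3.28·0.56539 = 1.8545 mol/L.

1.85 mol/L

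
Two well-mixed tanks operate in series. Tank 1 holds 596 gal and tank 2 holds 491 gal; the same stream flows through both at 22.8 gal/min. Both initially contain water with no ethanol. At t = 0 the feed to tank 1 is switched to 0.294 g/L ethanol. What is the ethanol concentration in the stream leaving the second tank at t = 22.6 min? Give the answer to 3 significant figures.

0.0724 g/L

Time constants: τᵢ = Vᵢ/Q for each well-mixed tank.
τ₁ = 596/22.8 = 26.140 min; τ₂ = 491/22.8 = 21.535 min.
Tank 1: C₁ = C_in(1 − e^(−t/τ₁)). Tank 2 (τ₁ ≠ τ₂): C₂ = C_in[1 − (τ₁ e^(−t/τ₁) − τ₂ e^(−t/τ₂))/(τ₁ − τ₂)].
At t = 22.6: e^(−t/τ₁) = 0.42124, e^(−t/τ₂) = 0.35013.
C₂ = 0.294·[1 − (26.140·0.42124 − 21.535·0.35013)/(4.6053)] = 0.294·0.24626 = 0.072402 g/L.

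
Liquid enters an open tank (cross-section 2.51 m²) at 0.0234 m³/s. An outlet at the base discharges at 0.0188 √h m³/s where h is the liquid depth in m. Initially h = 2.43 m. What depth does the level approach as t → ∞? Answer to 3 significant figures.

1.55 m

A dh/dt = Q_in − 0.0188 √h. Steady state requires inflow = outflow:
Q_in = 0.0188 √h_ss ⇒ √h_ss = 0.0234/0.0188 = 1.2447.
h_ss = 1.2447² = 1.5492 m. (Since h₀ = 2.43 m > h_ss, the level will fall toward this value.)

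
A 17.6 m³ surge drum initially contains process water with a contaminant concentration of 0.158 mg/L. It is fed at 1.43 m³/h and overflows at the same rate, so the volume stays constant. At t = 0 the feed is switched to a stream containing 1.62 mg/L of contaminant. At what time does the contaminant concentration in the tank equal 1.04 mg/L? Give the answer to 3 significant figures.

11.4 h

Species balance: V dC/dt = Q(C_in − C) ⇒ τ = V/Q = 12.308 h.
C(t) = C_in + (C₀ − C_in) e^(−t/τ). Set C = 1.04 and solve for t:
e^(−t/τ) = (C − C_in)/(C₀ − C_in) = (1.04 − 1.62)/(0.158 − 1.62) = 0.39672
t = −τ ln(…) = 12.308 × 0.92453 = 11.379 h.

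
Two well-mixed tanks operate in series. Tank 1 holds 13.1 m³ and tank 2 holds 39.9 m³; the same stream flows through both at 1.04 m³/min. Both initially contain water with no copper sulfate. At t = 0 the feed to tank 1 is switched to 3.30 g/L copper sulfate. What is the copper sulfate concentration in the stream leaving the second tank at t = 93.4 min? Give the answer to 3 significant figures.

Species balance on tank i: dCᵢ/dt = (Cᵢ₋₁ − Cᵢ)/τᵢ with τᵢ = Vᵢ/Q.
τ₁ = 13.1/1.04 = 12.596 min; τ₂ = 39.9/1.04 = 38.365 min.
Tank 1: C₁ = C_in(1 − e^(−t/τ₁)). Tank 2 (τ₁ ≠ τ₂): C₂ = C_in[1 − (τ₁ e^(−t/τ₁) − τ₂ e^(−t/τ₂))/(τ₁ − τ₂)].
At t = 93.4: e^(−t/τ₁) = 0.00060218, e^(−t/τ₂) = 0.087643.
C₂ = 3.30·[1 − (12.596·0.00060218 − 38.365·0.087643)/(-25.769)] = 3.30·0.86981 = 2.8704 g/L.

2.87 g/L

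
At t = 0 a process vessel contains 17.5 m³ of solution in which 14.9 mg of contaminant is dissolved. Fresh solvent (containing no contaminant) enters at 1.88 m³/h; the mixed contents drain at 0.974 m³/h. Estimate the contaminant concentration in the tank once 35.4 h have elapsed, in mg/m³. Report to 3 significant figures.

Total volume: dV/dt = Q_in − Q_out = 0.90600 m³/h, so V(t) = 17.5 + 0.90600 t and V(35.4) = 49.572 m³.
No contaminant enters, so dm/dt = −Q_out · (m/V).
Separate: dm/m = −Q_out dt/V(t) ⇒ ln(m/m₀) = −(Q_out/(Q_in−Q_out)) ln(V/V₀).
m = m₀ (V₀/V)^(Q_out/(Q_in−Q_out)) = 14.9 × (17.5/49.572)^(1.0751) = 4.8646 mg.
C = m/V = 4.8646/49.572 = 0.098131 mg/m³.

0.0981 mg/m³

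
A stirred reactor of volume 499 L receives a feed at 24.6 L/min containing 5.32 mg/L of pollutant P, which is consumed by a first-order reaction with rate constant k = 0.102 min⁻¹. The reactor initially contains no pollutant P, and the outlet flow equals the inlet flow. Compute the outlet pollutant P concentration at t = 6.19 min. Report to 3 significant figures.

1.05 mg/L

V dC/dt = Q(C_in − C) − k V C.
dC/dt = (Q/V) C_in − (Q/V + k) C; effective rate a = Q/V + k = 0.049299 + 0.102 = 0.15130 min⁻¹.
C_ss = Q C_in/(Q + kV) = 1.7334 mg/L; C(t) = C_ss + (C₀ − C_ss) e^(−a t).
C(6.19) = 1.7334 + (-1.7334)·e^(−0.15130·6.19) = 1.7334 + (-1.7334)·0.39198 = 1.0540 mg/L.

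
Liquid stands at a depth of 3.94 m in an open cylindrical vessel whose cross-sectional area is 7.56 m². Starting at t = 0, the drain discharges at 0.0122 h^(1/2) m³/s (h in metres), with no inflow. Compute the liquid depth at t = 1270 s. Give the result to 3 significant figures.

Mass balance (ρ constant): A dh/dt = −0.0122 √h.
Separate and integrate: 2(√h − √h₀) = −(0.0122/A) t.
√h = √3.94 − 0.0122·1270/(2·7.56) = 1.9849 − 1.0247 = 0.96021.
h = 0.96021² = 0.92200 m.

0.922 m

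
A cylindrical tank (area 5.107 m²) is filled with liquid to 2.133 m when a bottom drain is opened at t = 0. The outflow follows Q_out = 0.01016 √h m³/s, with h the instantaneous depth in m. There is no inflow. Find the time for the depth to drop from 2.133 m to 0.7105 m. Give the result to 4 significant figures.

620.9 s

With no inflow, A dh/dt = −0.01016 √h.
This is separable: 2 d(√h)/dt = −0.01016/A, so √h = √h₀ − (0.01016/(2A)) t.
t = 2A(√h₀ − √h)/0.01016 = 2·5.107·(√2.133 − √0.7105)/0.01016
  = 10.2140 × (1.46048 − 0.842912) / 0.01016 = 620.850 s.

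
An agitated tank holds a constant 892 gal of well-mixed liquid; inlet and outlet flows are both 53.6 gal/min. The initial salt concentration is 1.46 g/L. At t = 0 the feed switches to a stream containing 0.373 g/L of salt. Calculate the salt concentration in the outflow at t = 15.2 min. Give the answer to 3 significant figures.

0.809 g/L

Mass balance on the solute (V constant): V dC/dt = Q(C_in − C).
Time constant τ = V/Q = 892/53.6 = 16.642 min.
This is linear first-order; C(t) = C_in + (C₀ − C_in) e^(−t/τ).
C(15.2) = 0.373 + (1.46 − 0.373)·e^(−15.2/16.642) = 0.373 + (1.0870)·0.40117 = 0.80907 g/L.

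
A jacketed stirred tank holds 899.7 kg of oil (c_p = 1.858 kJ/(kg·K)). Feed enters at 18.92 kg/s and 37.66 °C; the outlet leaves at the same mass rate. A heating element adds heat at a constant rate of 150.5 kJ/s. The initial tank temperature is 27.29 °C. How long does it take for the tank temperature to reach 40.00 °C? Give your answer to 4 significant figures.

Unsteady energy balance on the tank contents: M c_p dT/dt = ṁ c_p (T_in − T) + 150.5.
τ = M/ṁ = 47.5529 s; T_ss = T_in + Q̇/(ṁ c_p) = 41.9412 °C.
T(t) = T_ss + (T₀ − T_ss) e^(−t/τ). Set T = 40.00:
e^(−t/τ) = (40.00 − 41.9412)/(27.29 − 41.9412) = 0.132497
t = −47.5529 · ln(0.132497) = 96.1137 s.

96.11 s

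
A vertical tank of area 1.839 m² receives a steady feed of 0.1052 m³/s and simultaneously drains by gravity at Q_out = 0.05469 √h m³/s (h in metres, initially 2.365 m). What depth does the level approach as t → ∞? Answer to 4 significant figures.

Mass balance (ρ constant): A dh/dt = Q_in − 0.05469 √h. At steady state dh/dt = 0:
Q_in = 0.05469 √h_ss ⇒ √h_ss = 0.1052/0.05469 = 1.92357.
h_ss = 1.92357² = 3.70012 m. (Since h₀ = 2.365 m < h_ss, the level will rise toward this value.)

3.700 m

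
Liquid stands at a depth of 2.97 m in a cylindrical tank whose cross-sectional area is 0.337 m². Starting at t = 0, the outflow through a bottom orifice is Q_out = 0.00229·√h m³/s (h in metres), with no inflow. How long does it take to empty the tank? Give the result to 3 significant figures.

With no inflow, A dh/dt = −0.00229 √h.
∫ h^(−1/2) dh = −(0.00229/A) ∫ dt, giving 2√h = 2√h₀ − (0.00229/A) t.
Set h = 0: 2√h₀ = (0.00229/A) t_empty ⇒ t_empty = 2A√h₀/0.00229.
t_empty = 2·0.337·√2.97/0.00229 = 0.67400·1.7234/0.00229 = 507.23 s.

507 s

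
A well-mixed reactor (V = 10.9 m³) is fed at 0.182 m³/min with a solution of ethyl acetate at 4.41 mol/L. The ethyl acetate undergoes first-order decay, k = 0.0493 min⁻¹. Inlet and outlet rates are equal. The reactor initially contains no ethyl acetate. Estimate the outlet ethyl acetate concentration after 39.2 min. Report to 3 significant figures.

V dC/dt = Q(C_in − C) − k V C.
This is linear with rate a = Q/V + k = 0.065997 min⁻¹.
C_ss = Q C_in/(Q + kV) = 1.1157 mol/L; C(t) = C_ss + (C₀ − C_ss) e^(−a t).
C(39.2) = 1.1157 + (-1.1157)·e^(−0.065997·39.2) = 1.1157 + (-1.1157)·0.075239 = 1.0318 mol/L.

1.03 mol/L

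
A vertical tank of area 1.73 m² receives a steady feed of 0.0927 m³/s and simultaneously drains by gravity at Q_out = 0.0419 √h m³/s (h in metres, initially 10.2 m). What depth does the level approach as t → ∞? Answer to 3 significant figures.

Level balance: A dh/dt = 0.0927 − 0.0419 √h. Setting dh/dt = 0:
Q_in = 0.0419 √h_ss ⇒ √h_ss = 0.0927/0.0419 = 2.2124.
h_ss = 2.2124² = 4.8948 m. (Since h₀ = 10.2 m > h_ss, the level will fall toward this value.)

4.89 m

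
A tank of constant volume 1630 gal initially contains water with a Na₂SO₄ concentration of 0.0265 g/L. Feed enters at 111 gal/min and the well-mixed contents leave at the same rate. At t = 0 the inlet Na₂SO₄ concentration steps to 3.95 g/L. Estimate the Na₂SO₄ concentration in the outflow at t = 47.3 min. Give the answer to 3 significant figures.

Species balance on the tank: V dC/dt = Q(C_in − C).
Rewrite as dC/dt + C/τ = C_in/τ, τ = V/Q = 14.685 min.
Solution: C(t) = C_in + (C₀ − C_in) e^(−t/τ).
C(47.3) = 3.95 + (0.0265 − 3.95)·e^(−47.3/14.685) = 3.95 + (-3.9235)·0.039913 = 3.7934 g/L.

3.79 g/L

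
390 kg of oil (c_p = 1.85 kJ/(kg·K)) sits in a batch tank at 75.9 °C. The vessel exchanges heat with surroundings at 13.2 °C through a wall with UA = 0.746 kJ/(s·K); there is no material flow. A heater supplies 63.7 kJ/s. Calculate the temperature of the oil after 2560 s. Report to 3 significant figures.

Energy balance: M c_p dT/dt = −UA(T − T_amb) + Q̇.
dT/dt = (T_ss − T)/τ with T_ss = T_amb + Q̇/UA = 13.2 + 63.7/0.746 = 98.589 °C, τ = M c_p/UA = 390·1.85/0.746 = 967.16 s.
T approaches T_ss exponentially: T(t) = T_ss + (T₀ − T_ss) e^(−t/τ).
T(2560) = 98.589 + (-22.689)·0.070868 = 96.981 °C.

97.0 °C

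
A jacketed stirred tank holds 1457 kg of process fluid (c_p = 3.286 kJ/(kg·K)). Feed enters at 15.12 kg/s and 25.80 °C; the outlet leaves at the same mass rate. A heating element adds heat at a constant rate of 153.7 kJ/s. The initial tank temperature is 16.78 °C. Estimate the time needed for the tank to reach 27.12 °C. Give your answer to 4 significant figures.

M c_p dT/dt = ṁ c_p (T_in − T) + Q̇.
τ = M/ṁ = 96.3624 s; T_ss = T_in + Q̇/(ṁ c_p) = 28.8935 °C.
T(t) = T_ss + (T₀ − T_ss) e^(−t/τ). Set T = 27.12:
e^(−t/τ) = (27.12 − 28.8935)/(16.78 − 28.8935) = 0.146409
t = −96.3624 · ln(0.146409) = 185.146 s.

185.1 s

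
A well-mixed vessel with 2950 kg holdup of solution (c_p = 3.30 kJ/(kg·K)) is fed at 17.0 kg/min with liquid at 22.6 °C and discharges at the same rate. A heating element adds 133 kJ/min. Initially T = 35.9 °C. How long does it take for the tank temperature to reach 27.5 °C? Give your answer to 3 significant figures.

254 min

First-law balance (no shaft work): M c_p dT/dt = ṁ c_p (T_in − T) + 133.
τ = M/ṁ = 173.53 min; T_ss = T_in + Q̇/(ṁ c_p) = 24.971 °C.
T(t) = T_ss + (T₀ − T_ss) e^(−t/τ). Set T = 27.5:
e^(−t/τ) = (27.5 − 24.971)/(35.9 − 24.971) = 0.23142
t = −173.53 · ln(0.23142) = 253.96 min.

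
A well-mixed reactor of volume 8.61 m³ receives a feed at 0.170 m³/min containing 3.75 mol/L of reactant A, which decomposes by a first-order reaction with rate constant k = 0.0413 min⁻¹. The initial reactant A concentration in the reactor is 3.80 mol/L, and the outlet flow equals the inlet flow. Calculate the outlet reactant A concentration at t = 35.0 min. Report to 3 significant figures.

1.52 mol/L

V dC/dt = Q(C_in − C) − k V C.
dC/dt = (Q/V) C_in − (Q/V + k) C; effective rate a = Q/V + k = 0.019744 + 0.0413 = 0.061044 min⁻¹.
C_ss = Q C_in/(Q + kV) = 1.2129 mol/L; C(t) = C_ss + (C₀ − C_ss) e^(−a t).
C(35.0) = 1.2129 + (2.5871)·e^(−0.061044·35.0) = 1.2129 + (2.5871)·0.11806 = 1.5183 mol/L.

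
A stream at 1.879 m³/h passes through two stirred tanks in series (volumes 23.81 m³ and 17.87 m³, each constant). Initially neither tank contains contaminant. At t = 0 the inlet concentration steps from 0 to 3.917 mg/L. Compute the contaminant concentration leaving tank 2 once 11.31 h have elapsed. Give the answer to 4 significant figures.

Species balance on tank i: dCᵢ/dt = (Cᵢ₋₁ − Cᵢ)/τᵢ with τᵢ = Vᵢ/Q.
τ₁ = 23.81/1.879 = 12.6716 h; τ₂ = 17.87/1.879 = 9.51038 h.
Solving the cascade with C₁(0)=C₂(0)=0 gives C₂(t) = C_in[1 − (τ₁ e^(−t/τ₁) − τ₂ e^(−t/τ₂))/(τ₁ − τ₂)].
At t = 11.31: e^(−t/τ₁) = 0.409612, e^(−t/τ₂) = 0.304456.
C₂ = 3.917·[1 − (12.6716·0.409612 − 9.51038·0.304456)/(3.16126)] = 3.917·0.274036 = 1.07340 mg/L.

1.073 mg/L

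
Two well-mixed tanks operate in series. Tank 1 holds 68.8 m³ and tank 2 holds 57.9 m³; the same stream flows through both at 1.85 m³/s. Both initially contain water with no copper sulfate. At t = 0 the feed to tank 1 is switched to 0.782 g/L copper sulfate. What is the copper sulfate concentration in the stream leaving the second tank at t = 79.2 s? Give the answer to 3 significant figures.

0.526 g/L

Species balance on tank i: dCᵢ/dt = (Cᵢ₋₁ − Cᵢ)/τᵢ with τᵢ = Vᵢ/Q.
τ₁ = 68.8/1.85 = 37.189 s; τ₂ = 57.9/1.85 = 31.297 s.
Solving the cascade with C₁(0)=C₂(0)=0 gives C₂(t) = C_in[1 − (τ₁ e^(−t/τ₁) − τ₂ e^(−t/τ₂))/(τ₁ − τ₂)].
At t = 79.2: e^(−t/τ₁) = 0.11888, e^(−t/τ₂) = 0.079614.
C₂ = 0.782·[1 − (37.189·0.11888 − 31.297·0.079614)/(5.8919)] = 0.782·0.67255 = 0.52593 g/L.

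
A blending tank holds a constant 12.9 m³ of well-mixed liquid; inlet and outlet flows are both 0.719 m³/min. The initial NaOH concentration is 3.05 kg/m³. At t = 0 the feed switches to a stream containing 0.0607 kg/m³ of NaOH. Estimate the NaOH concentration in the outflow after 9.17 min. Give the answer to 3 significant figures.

1.85 kg/m³

Species balance on the tank: V dC/dt = Q(C_in − C).
Rewrite as dC/dt + C/τ = C_in/τ, τ = V/Q = 17.942 min.
This is linear first-order; C(t) = C_in + (C₀ − C_in) e^(−t/τ).
C(9.17) = 0.0607 + (3.05 − 0.0607)·e^(−9.17/17.942) = 0.0607 + (2.9893)·0.59983 = 1.8538 kg/m³.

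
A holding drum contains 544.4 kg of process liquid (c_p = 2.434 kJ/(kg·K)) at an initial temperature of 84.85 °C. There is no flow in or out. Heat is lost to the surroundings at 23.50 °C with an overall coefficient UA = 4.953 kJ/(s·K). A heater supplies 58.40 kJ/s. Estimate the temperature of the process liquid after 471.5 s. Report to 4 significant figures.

M c_p dT/dt = −UA(T − T_amb) + Q̇.
dT/dt = (T_ss − T)/τ with T_ss = T_amb + Q̇/UA = 23.50 + 58.40/4.953 = 35.2908 °C, τ = M c_p/UA = 544.4·2.434/4.953 = 267.529 s.
T approaches T_ss exponentially: T(t) = T_ss + (T₀ − T_ss) e^(−t/τ).
T(471.5) = 35.2908 + (49.5592)·0.171628 = 43.7966 °C.

43.80 °C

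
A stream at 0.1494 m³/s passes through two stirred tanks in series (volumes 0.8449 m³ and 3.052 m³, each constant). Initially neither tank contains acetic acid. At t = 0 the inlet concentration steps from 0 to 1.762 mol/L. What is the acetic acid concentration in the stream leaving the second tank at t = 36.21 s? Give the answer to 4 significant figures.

Species balance on tank i: dCᵢ/dt = (Cᵢ₋₁ − Cᵢ)/τᵢ with τᵢ = Vᵢ/Q.
τ₁ = 0.8449/0.1494 = 5.65529 s; τ₂ = 3.052/0.1494 = 20.4284 s.
Solving the cascade with C₁(0)=C₂(0)=0 gives C₂(t) = C_in[1 − (τ₁ e^(−t/τ₁) − τ₂ e^(−t/τ₂))/(τ₁ − τ₂)].
At t = 36.21: e^(−t/τ₁) = 0.00165682, e^(−t/τ₂) = 0.169902.
C₂ = 1.762·[1 − (5.65529·0.00165682 − 20.4284·0.169902)/(-14.7731)] = 1.762·0.765692 = 1.34915 mol/L.

1.349 mol/L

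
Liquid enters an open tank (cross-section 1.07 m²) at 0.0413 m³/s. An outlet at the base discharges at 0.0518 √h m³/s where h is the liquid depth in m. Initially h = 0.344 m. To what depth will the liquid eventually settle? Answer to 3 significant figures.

0.636 m

Volume balance on the tank: A dh/dt = Q_in − 0.0518 √h. At steady state dh/dt = 0:
Q_in = 0.0518 √h_ss ⇒ √h_ss = 0.0413/0.0518 = 0.79730.
h_ss = 0.79730² = 0.63568 m. (Since h₀ = 0.344 m < h_ss, the level will rise toward this value.)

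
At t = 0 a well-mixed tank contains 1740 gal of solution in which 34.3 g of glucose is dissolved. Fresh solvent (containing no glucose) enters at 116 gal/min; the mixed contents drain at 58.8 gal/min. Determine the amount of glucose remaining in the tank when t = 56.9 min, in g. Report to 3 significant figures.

11.6 g

Let m(t) be the amount of glucose. Volume: V(t) = V₀ + (Q_in − Q_out) t = 1740 + 57.200 t; V(56.9) = 4994.7 gal.
Solute balance: dm/dt = 0 − Q_out C = −Q_out m/V(t).
dm/m = −Q_out dt/(V₀ + 57.200 t); integrating gives ln(m/m₀) = −(Q_out/(Q_in−Q_out)) ln(V/V₀).
m = m₀ (V₀/V)^(Q_out/(Q_in−Q_out)) = 34.3 × (1740/4994.7)^(1.0280) = 11.602 g.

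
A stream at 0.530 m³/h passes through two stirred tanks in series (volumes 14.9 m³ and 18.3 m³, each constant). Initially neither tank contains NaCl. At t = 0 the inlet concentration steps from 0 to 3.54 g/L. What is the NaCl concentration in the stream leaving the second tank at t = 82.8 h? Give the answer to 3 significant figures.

Each tank obeys Vᵢ dCᵢ/dt = Q(Cᵢ₋₁ − Cᵢ), so τᵢ = Vᵢ/Q.
τ₁ = 14.9/0.530 = 28.113 h; τ₂ = 18.3/0.530 = 34.528 h.
Solving the cascade with C₁(0)=C₂(0)=0 gives C₂(t) = C_in[1 − (τ₁ e^(−t/τ₁) − τ₂ e^(−t/τ₂))/(τ₁ − τ₂)].
At t = 82.8: e^(−t/τ₁) = 0.052590, e^(−t/τ₂) = 0.090897.
C₂ = 3.54·[1 − (28.113·0.052590 − 34.528·0.090897)/(-6.4151)] = 3.54·0.74123 = 2.6240 g/L.

2.62 g/L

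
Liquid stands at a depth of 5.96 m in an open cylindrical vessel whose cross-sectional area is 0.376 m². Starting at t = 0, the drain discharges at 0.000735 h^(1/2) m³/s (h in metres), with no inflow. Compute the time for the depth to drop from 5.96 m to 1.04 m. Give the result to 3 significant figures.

With no inflow, A dh/dt = −0.000735 √h.
Separate and integrate: 2(√h − √h₀) = −(0.000735/A) t.
t = 2A(√h₀ − √h)/0.000735 = 2·0.376·(√5.96 − √1.04)/0.000735
  = 0.75200 × (2.4413 − 1.0198) / 0.000735 = 1454.4 s.

1450 s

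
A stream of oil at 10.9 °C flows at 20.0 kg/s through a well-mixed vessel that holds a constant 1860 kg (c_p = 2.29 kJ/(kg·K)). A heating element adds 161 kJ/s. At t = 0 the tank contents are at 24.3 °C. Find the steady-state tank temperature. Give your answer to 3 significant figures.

First-law balance (no shaft work): M c_p dT/dt = ṁ c_p (T_in − T) + 161.
At steady state dT/dt = 0 ⇒ T_ss = T_in + Q̇/(ṁ c_p) = 10.9 + 161/(20.0·2.29) = 14.415 °C.

14.4 °C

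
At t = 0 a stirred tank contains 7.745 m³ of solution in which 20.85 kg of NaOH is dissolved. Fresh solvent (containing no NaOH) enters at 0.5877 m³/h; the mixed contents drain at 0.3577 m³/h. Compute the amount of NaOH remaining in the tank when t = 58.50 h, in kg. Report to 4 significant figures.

4.355 kg

Total volume: dV/dt = Q_in − Q_out = 0.230000 m³/h, so V(t) = 7.745 + 0.230000 t and V(58.50) = 21.2000 m³.
Species balance (pure solvent in): dm/dt = −Q_out · m/V(t).
dm/m = −Q_out dt/(V₀ + 0.230000 t); integrating gives ln(m/m₀) = −(Q_out/(Q_in−Q_out)) ln(V/V₀).
m = m₀ (V₀/V)^(Q_out/(Q_in−Q_out)) = 20.85 × (7.745/21.2000)^(1.55522) = 4.35499 kg.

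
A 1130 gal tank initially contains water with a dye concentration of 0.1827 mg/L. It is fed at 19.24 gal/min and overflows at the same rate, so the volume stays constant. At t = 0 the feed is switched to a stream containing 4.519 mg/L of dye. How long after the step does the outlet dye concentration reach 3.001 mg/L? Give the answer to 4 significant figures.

Species balance: V dC/dt = Q(C_in − C) ⇒ τ = V/Q = 58.7318 min.
C(t) = C_in + (C₀ − C_in) e^(−t/τ). Set C = 3.001 and solve for t:
e^(−t/τ) = (C − C_in)/(C₀ − C_in) = (3.001 − 4.519)/(0.1827 − 4.519) = 0.350068
t = −τ ln(…) = 58.7318 × 1.04963 = 61.6465 min.

61.65 min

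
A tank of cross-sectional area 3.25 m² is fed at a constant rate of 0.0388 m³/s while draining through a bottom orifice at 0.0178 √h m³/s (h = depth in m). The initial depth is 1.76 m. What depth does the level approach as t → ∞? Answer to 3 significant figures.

4.75 m

Level balance: A dh/dt = 0.0388 − 0.0178 √h. Setting dh/dt = 0:
Q_in = 0.0178 √h_ss ⇒ √h_ss = 0.0388/0.0178 = 2.1798.
h_ss = 2.1798² = 4.7514 m. (Since h₀ = 1.76 m < h_ss, the level will rise toward this value.)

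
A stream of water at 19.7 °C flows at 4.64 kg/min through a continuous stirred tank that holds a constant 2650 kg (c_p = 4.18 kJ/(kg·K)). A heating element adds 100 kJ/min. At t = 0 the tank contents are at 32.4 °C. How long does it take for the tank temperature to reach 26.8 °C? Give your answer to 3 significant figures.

774 min

M c_p dT/dt = ṁ c_p (T_in − T) + Q̇.
τ = M/ṁ = 571.12 min; T_ss = T_in + Q̇/(ṁ c_p) = 24.856 °C.
T(t) = T_ss + (T₀ − T_ss) e^(−t/τ). Set T = 26.8:
e^(−t/τ) = (26.8 − 24.856)/(32.4 − 24.856) = 0.25770
t = −571.12 · ln(0.25770) = 774.42 min.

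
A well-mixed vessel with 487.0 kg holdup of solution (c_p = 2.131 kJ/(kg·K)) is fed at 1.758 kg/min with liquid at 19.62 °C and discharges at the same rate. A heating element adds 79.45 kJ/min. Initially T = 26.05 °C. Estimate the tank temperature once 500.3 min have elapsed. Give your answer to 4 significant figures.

Unsteady energy balance on the tank contents: M c_p dT/dt = ṁ c_p (T_in − T) + 79.45.
Rearrange: dT/dt = (T_ss − T)/τ with τ = M/ṁ = 277.019 min and T_ss = T_in + Q̇/(ṁ c_p) = 40.8276 °C.
This is linear first-order; T(t) = T_ss + (T₀ − T_ss) e^(−t/τ).
T(500.3) = 40.8276 + (-14.7776)·e^(−500.3/277.019) = 40.8276 + (-14.7776)·0.164308 = 38.3995 °C.

38.40 °C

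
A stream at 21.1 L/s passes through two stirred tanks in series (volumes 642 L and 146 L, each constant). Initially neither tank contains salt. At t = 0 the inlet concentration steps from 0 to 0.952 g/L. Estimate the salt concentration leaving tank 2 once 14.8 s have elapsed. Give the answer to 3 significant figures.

0.227 g/L

Species balance on tank i: dCᵢ/dt = (Cᵢ₋₁ − Cᵢ)/τᵢ with τᵢ = Vᵢ/Q.
τ₁ = 642/21.1 = 30.427 s; τ₂ = 146/21.1 = 6.9194 s.
Tank 1: C₁ = C_in(1 − e^(−t/τ₁)). Tank 2 (τ₁ ≠ τ₂): C₂ = C_in[1 − (τ₁ e^(−t/τ₁) − τ₂ e^(−t/τ₂))/(τ₁ − τ₂)].
At t = 14.8: e^(−t/τ₁) = 0.61483, e^(−t/τ₂) = 0.11778.
C₂ = 0.952·[1 − (30.427·0.61483 − 6.9194·0.11778)/(23.507)] = 0.952·0.23887 = 0.22740 g/L.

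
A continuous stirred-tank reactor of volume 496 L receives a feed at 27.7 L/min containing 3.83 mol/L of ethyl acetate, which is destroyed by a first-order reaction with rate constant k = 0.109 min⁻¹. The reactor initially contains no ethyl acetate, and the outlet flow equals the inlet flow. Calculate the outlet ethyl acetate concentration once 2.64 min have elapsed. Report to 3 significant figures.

0.458 mol/L

Accumulation = in − out − consumed: V dC/dt = Q C_in − Q C − k V C.
dC/dt = (Q/V) C_in − (Q/V + k) C; effective rate a = Q/V + k = 0.055847 + 0.109 = 0.16485 min⁻¹.
C_ss = Q C_in/(Q + kV) = 1.2975 mol/L; C(t) = C_ss + (C₀ − C_ss) e^(−a t).
C(2.64) = 1.2975 + (-1.2975)·e^(−0.16485·2.64) = 1.2975 + (-1.2975)·0.64714 = 0.45785 mol/L.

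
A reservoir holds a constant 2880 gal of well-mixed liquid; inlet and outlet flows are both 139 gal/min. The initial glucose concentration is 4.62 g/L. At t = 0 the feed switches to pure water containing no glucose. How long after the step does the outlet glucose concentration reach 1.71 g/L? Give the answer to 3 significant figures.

20.6 min

Species balance: V dC/dt = Q(C_in − C) ⇒ τ = V/Q = 20.719 min.
C(t) = C_in + (C₀ − C_in) e^(−t/τ). Set C = 1.71 and solve for t:
e^(−t/τ) = (C − C_in)/(C₀ − C_in) = (1.71 − 0)/(4.62 − 0) = 0.37013
t = −τ ln(…) = 20.719 × 0.99390 = 20.593 min.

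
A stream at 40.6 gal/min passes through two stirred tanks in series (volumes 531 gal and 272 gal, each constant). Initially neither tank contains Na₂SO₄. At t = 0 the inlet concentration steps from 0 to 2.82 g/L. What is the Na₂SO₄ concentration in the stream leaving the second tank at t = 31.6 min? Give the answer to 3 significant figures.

2.33 g/L

Each tank obeys Vᵢ dCᵢ/dt = Q(Cᵢ₋₁ − Cᵢ), so τᵢ = Vᵢ/Q.
τ₁ = 531/40.6 = 13.079 min; τ₂ = 272/40.6 = 6.6995 min.
Solving the cascade with C₁(0)=C₂(0)=0 gives C₂(t) = C_in[1 − (τ₁ e^(−t/τ₁) − τ₂ e^(−t/τ₂))/(τ₁ − τ₂)].
At t = 31.6: e^(−t/τ₁) = 0.089267, e^(−t/τ₂) = 0.0089441.
C₂ = 2.82·[1 − (13.079·0.089267 − 6.6995·0.0089441)/(6.3793)] = 2.82·0.82638 = 2.3304 g/L.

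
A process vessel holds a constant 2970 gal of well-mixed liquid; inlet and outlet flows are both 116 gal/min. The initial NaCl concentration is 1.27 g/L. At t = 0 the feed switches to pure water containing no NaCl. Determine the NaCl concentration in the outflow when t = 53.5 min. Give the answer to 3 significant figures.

0.157 g/L

Transient balance on the dissolved component: V dC/dt = Q(C_in − C).
Time constant τ = V/Q = 2970/116 = 25.603 min.
This is linear first-order; C(t) = C_in + (C₀ − C_in) e^(−t/τ).
C(53.5) = 0 + (1.27 − 0)·e^(−53.5/25.603) = 0 + (1.2700)·0.12374 = 0.15715 g/L.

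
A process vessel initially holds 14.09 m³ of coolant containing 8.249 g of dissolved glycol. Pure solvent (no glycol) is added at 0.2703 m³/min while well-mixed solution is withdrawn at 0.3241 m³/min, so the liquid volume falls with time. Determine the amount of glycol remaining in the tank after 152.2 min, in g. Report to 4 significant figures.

Let m(t) be the amount of glycol. Volume: V(t) = V₀ + (Q_in − Q_out) t = 14.09 − 0.0538000 t; V(152.2) = 5.90164 m³.
Species balance (pure solvent in): dm/dt = −Q_out · m/V(t).
dm/m = −Q_out dt/(V₀ − 0.0538000 t); integrating gives ln(m/m₀) = −(Q_out/(Q_in−Q_out)) ln(V/V₀).
m = m₀ (V₀/V)^(Q_out/(Q_in−Q_out)) = 8.249 × (14.09/5.90164)^(-6.02416) = 0.0436153 g.

0.04362 g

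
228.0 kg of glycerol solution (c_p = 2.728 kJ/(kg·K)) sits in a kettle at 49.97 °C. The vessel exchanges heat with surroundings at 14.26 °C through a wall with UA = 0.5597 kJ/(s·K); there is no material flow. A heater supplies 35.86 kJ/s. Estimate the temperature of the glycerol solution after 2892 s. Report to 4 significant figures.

76.23 °C

M c_p dT/dt = −UA(T − T_amb) + Q̇.
dT/dt = (T_ss − T)/τ with T_ss = T_amb + Q̇/UA = 14.26 + 35.86/0.5597 = 78.3300 °C, τ = M c_p/UA = 228.0·2.728/0.5597 = 1111.28 s.
T approaches T_ss exponentially: T(t) = T_ss + (T₀ − T_ss) e^(−t/τ).
T(2892) = 78.3300 + (-28.3600)·0.0740954 = 76.2287 °C.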